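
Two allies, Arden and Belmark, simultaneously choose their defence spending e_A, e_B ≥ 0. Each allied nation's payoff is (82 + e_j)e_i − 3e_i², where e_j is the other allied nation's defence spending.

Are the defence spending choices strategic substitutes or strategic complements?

strategic complements

Arden's payoff is (82 + e_B)e_A − 3e_A².
∂π/∂e_A = 82 + e_B − 6e_A = 0, so e_A = 41/3 + (1/6)e_B.
The best-response slope de_A/de_B = 1/6 > 0: the reaction function is upward-sloping, so the choices are strategic complements.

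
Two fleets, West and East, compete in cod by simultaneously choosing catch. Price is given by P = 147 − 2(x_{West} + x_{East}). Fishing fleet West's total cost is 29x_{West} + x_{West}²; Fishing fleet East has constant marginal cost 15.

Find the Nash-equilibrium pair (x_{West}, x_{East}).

Fishing fleet West's profit: π = x_{West}(147 − 2(x_{West} + x_{East})) − 29x_{West} − x_{West}².
∂π/∂x_{West} = 118 − 6x_{West} − 2x_{East} = 0, so x_{West} = 59/3 − (1/3)x_{East}.
For East: ∂π/∂x_{East} = 132 − 4x_{East} − 2x_{West} = 0 ⇒ x_{East} = 33 − 0.5x_{West}.
Solving the two reaction functions simultaneously: (1 − (−1/3)(−0.5))x_{West} = 59/3 − (1/3)·33, so (5/6)x_{West} = 26/3 and x_{West} = 10.4.
Then x_{East} = 33 − 0.5·10.4 = 27.8.

10.4, 27.8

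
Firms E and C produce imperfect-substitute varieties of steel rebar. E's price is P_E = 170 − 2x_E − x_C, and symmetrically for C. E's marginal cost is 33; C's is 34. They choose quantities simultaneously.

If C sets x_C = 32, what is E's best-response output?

Firm E's profit: π = x_E(170 − 2x_E − x_C) − 33x_E.
∂π/∂x_E = 137 − 4x_E − x_C = 0 ⇒ x_E = 34.25 − 0.25x_C.
At x_C = 32: x_E = 34.25 − 0.25·32 = 26.25.

26.25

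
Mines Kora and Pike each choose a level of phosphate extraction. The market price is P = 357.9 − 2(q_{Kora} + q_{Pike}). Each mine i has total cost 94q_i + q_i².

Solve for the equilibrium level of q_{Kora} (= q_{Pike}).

32.9875

Mine Kora's profit: π = q_{Kora}(357.9 − 2(q_{Kora} + q_{Pike})) − 94q_{Kora} − q_{Kora}².
∂π/∂q_{Kora} = 263.9 − 6q_{Kora} − 2q_{Pike} = 0, so q_{Kora} = 2639/60 − (1/3)q_{Pike}.
The game is symmetric, so in equilibrium q_{Pike} = q_{Kora}: the reaction function gives (4/3)q_{Kora} = 2639/60, hence q_{Kora} = 32.9875.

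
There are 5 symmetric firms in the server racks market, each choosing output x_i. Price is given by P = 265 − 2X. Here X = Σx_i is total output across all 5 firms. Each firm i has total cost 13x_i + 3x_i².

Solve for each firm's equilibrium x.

14

A representative firm's profit is π_i = x_i(265 − 2X) − 13x_i − 3x_i², with X = x_i + Σ_{j≠i} x_j.
First-order condition: 252 − 10x_i − 2Σ_{j≠i} x_j = 0.
In a symmetric equilibrium every firm chooses the same x, so Σ_{j≠i} x_j = 4x. The condition becomes 252 − 18x = 0, giving x = 252/18 = 14.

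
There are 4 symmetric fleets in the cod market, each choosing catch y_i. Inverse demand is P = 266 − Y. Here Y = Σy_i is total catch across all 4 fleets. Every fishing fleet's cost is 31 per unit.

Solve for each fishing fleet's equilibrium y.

47

A representative fishing fleet's profit is π_i = y_i(266 − Y) − 31y_i, with Y = y_i + Σ_{j≠i} y_j.
First-order condition: 235 − 2y_i − Σ_{j≠i} y_j = 0.
In a symmetric equilibrium every fishing fleet chooses the same y, so Σ_{j≠i} y_j = 3y. The condition becomes 235 − 5y = 0, giving y = 235/5 = 47.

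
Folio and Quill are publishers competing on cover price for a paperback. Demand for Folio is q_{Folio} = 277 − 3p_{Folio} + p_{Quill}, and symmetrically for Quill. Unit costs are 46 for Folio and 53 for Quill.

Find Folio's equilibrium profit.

4241.28

Folio's profit: π = (p_{Folio} − 46)(277 − 3p_{Folio} + p_{Quill}).
∂π/∂p_{Folio} = 415 − 6p_{Folio} + p_{Quill} = 0 ⇒ p_{Folio} = 415/6 + (1/6)p_{Quill}.
Similarly p_{Quill} = 218/3 + (1/6)p_{Folio}.
Substituting the second reaction function into the first: p_{Folio} = 415/6 + (1/6)(218/3 + (1/6)p_{Folio}), which gives (35/36)p_{Folio} = 1463/18 ⇒ p_{Folio} = 83.6.
Then p_{Quill} = 218/3 + (1/6)·83.6 = 86.6.
q_{Folio} = 277 − 3·83.6 + 86.6 = 112.8.
Profit = (83.6 − 46)·112.8 = 4241.28.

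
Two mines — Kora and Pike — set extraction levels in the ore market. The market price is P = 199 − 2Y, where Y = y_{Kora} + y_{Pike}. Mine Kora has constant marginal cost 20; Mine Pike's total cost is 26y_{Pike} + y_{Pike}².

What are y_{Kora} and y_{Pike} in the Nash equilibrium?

Mine Kora's profit: π = y_{Kora}(199 − 2(y_{Kora} + y_{Pike})) − 20y_{Kora}.
∂π/∂y_{Kora} = 179 − 4y_{Kora} − 2y_{Pike} = 0, so y_{Kora} = 44.75 − 0.5y_{Pike}.
For Pike: ∂π/∂y_{Pike} = 173 − 6y_{Pike} − 2y_{Kora} = 0 ⇒ y_{Pike} = 173/6 − (1/3)y_{Kora}.
Plugging y_{Pike} into Kora's best response: y_{Kora} = 44.75 − 0.5(173/6 − (1/3)y_{Kora}) ⇒ (5/6)y_{Kora} = 91/3, so y_{Kora} = 36.4.
Then y_{Pike} = 173/6 − (1/3)·36.4 = 16.7.

36.4, 16.7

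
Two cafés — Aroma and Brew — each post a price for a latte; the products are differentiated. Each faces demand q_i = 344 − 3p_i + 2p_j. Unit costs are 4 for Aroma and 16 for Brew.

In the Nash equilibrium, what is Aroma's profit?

22837.6875

Aroma's profit: π = (p_{Aroma} − 4)(344 − 3p_{Aroma} + 2p_{Brew}).
∂π/∂p_{Aroma} = 356 − 6p_{Aroma} + 2p_{Brew} = 0 ⇒ p_{Aroma} = 178/3 + (1/3)p_{Brew}.
Similarly p_{Brew} = 196/3 + (1/3)p_{Aroma}.
Substituting the second reaction function into the first: p_{Aroma} = 178/3 + (1/3)(196/3 + (1/3)p_{Aroma}), which gives (8/9)p_{Aroma} = 730/9 ⇒ p_{Aroma} = 91.25.
Then p_{Brew} = 196/3 + (1/3)·91.25 = 95.75.
q_{Aroma} = 344 − 3·91.25 + 2·95.75 = 261.75.
Profit = (91.25 − 4)·261.75 = 22837.6875.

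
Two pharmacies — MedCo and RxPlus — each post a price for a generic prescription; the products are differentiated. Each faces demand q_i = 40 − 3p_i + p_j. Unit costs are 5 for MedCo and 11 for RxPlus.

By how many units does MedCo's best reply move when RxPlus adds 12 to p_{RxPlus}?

MedCo's profit: π = (p_{MedCo} − 5)(40 − 3p_{MedCo} + p_{RxPlus}).
∂π/∂p_{MedCo} = 55 − 6p_{MedCo} + p_{RxPlus} = 0 ⇒ p_{MedCo} = 55/6 + (1/6)p_{RxPlus}.
The reaction-function slope is 1/6, so a 12-unit rise in p_{RxPlus} moves p_{MedCo} by 1/6 × 12 = 2. MedCo's best response rises — the actions are strategic complements.

2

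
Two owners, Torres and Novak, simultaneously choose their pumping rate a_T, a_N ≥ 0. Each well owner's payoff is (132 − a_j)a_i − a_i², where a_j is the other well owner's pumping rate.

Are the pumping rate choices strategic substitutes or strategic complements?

strategic substitutes

Torres's payoff is (132 − a_N)a_T − a_T².
∂π/∂a_T = 132 − a_N − 2a_T = 0, so a_T = 66 − 0.5a_N.
The best-response slope da_T/da_N = −0.5 < 0: the reaction function is downward-sloping, so the choices are strategic substitutes.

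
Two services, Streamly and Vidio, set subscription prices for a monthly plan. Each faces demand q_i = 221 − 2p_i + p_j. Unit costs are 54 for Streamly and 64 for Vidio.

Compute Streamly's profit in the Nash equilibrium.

Streamly's profit: π = (p_{Streamly} − 54)(221 − 2p_{Streamly} + p_{Vidio}).
∂π/∂p_{Streamly} = 329 − 4p_{Streamly} + p_{Vidio} = 0 ⇒ p_{Streamly} = 82.25 + 0.25p_{Vidio}.
Similarly p_{Vidio} = 87.25 + 0.25p_{Streamly}.
Plugging p_{Vidio} into Streamly's best response: p_{Streamly} = 82.25 + 0.25(87.25 + 0.25p_{Streamly}) ⇒ 0.9375p_{Streamly} = 104.0625, so p_{Streamly} = 111.
Then p_{Vidio} = 87.25 + 0.25·111 = 115.
q_{Streamly} = 221 − 2·111 + 115 = 114.
Profit = (111 − 54)·114 = 6498.

6498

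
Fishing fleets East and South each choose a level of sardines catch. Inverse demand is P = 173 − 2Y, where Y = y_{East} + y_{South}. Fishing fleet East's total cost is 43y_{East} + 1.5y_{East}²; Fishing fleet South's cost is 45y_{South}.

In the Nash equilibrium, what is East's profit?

423.5

Fishing fleet East's profit: π = y_{East}(173 − 2(y_{East} + y_{South})) − 43y_{East} − 1.5y_{East}².
∂π/∂y_{East} = 130 − 7y_{East} − 2y_{South} = 0, so y_{East} = 130/7 − (2/7)y_{South}.
For South: ∂π/∂y_{South} = 128 − 4y_{South} − 2y_{East} = 0 ⇒ y_{South} = 32 − 0.5y_{East}.
Plugging y_{South} into East's best response: y_{East} = 130/7 − (2/7)(32 − 0.5y_{East}) ⇒ (6/7)y_{East} = 66/7, so y_{East} = 11.
Then y_{South} = 32 − 0.5·11 = 26.5.
Price P = 173 − 2·37.5 = 98.
East's profit: (98 − 43)·11 − 1.5(11)² = 423.5.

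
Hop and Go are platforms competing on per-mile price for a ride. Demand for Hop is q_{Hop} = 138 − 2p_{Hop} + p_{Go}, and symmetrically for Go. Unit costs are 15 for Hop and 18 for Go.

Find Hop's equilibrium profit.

3427.92

Hop's profit: π = (p_{Hop} − 15)(138 − 2p_{Hop} + p_{Go}).
∂π/∂p_{Hop} = 168 − 4p_{Hop} + p_{Go} = 0 ⇒ p_{Hop} = 42 + 0.25p_{Go}.
Similarly p_{Go} = 43.5 + 0.25p_{Hop}.
Plugging p_{Go} into Hop's best response: p_{Hop} = 42 + 0.25(43.5 + 0.25p_{Hop}) ⇒ 0.9375p_{Hop} = 52.875, so p_{Hop} = 56.4.
Then p_{Go} = 43.5 + 0.25·56.4 = 57.6.
q_{Hop} = 138 − 2·56.4 + 57.6 = 82.8.
Profit = (56.4 − 15)·82.8 = 3427.92.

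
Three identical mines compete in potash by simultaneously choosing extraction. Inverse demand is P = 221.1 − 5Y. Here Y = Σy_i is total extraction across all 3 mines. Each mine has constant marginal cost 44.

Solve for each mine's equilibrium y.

A representative mine's profit is π_i = y_i(221.1 − 5Y) − 44y_i, with Y = y_i + Σ_{j≠i} y_j.
First-order condition: 177.1 − 10y_i − 5Σ_{j≠i} y_j = 0.
Imposing symmetry (y_j = y for all j) turns Σ_{j≠i} y_j into 2y, so 177.1 = 20y and y = 8.855.

8.855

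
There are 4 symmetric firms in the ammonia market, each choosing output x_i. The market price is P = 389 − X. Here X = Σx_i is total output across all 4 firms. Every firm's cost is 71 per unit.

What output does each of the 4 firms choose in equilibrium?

63.6

A representative firm's profit is π_i = x_i(389 − X) − 71x_i, with X = x_i + Σ_{j≠i} x_j.
First-order condition: 318 − 2x_i − Σ_{j≠i} x_j = 0.
With identical firms, set every x_j = x: then 318 − 2x − 3x = 0, i.e. x = 318/5 = 63.6.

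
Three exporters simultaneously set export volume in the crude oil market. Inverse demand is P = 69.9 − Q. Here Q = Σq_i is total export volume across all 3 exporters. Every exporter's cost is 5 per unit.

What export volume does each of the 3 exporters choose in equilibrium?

16.225

A representative exporter's profit is π_i = q_i(69.9 − Q) − 5q_i, with Q = q_i + Σ_{j≠i} q_j.
First-order condition: 64.9 − 2q_i − Σ_{j≠i} q_j = 0.
Imposing symmetry (q_j = q for all j) turns Σ_{j≠i} q_j into 2q, so 64.9 = 4q and q = 16.225.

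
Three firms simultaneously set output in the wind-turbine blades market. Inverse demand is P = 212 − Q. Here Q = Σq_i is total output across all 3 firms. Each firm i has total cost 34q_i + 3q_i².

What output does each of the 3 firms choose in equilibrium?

A representative firm's profit is π_i = q_i(212 − Q) − 34q_i − 3q_i², with Q = q_i + Σ_{j≠i} q_j.
First-order condition: 178 − 8q_i − Σ_{j≠i} q_j = 0.
With identical firms, set every q_j = q: then 178 − 8q − 2q = 0, i.e. q = 178/10 = 17.8.

17.8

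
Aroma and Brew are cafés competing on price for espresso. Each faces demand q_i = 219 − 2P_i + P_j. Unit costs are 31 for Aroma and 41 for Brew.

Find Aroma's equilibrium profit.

Aroma's profit: π = (P_{Aroma} − 31)(219 − 2P_{Aroma} + P_{Brew}).
∂π/∂P_{Aroma} = 281 − 4P_{Aroma} + P_{Brew} = 0 ⇒ P_{Aroma} = 70.25 + 0.25P_{Brew}.
Similarly P_{Brew} = 75.25 + 0.25P_{Aroma}.
Substituting the second reaction function into the first: P_{Aroma} = 70.25 + 0.25(75.25 + 0.25P_{Aroma}), which gives 0.9375P_{Aroma} = 89.0625 ⇒ P_{Aroma} = 95.
Then P_{Brew} = 75.25 + 0.25·95 = 99.
q_{Aroma} = 219 − 2·95 + 99 = 128.
Profit = (95 − 31)·128 = 8192.

8192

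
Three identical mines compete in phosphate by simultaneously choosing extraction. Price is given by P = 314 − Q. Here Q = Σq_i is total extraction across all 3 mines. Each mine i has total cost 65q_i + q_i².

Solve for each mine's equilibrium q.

41.5

A representative mine's profit is π_i = q_i(314 − Q) − 65q_i − q_i², with Q = q_i + Σ_{j≠i} q_j.
First-order condition: 249 − 4q_i − Σ_{j≠i} q_j = 0.
With identical mines, set every q_j = q: then 249 − 4q − 2q = 0, i.e. q = 249/6 = 41.5.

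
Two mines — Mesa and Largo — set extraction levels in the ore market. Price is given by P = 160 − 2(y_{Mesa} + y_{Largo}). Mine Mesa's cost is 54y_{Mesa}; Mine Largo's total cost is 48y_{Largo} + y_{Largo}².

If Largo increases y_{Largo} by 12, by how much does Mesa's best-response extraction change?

-6

Mine Mesa's profit: π = y_{Mesa}(160 − 2(y_{Mesa} + y_{Largo})) − 54y_{Mesa}.
∂π/∂y_{Mesa} = 106 − 4y_{Mesa} − 2y_{Largo} = 0, so y_{Mesa} = 26.5 − 0.5y_{Largo}.
The reaction-function slope is −0.5, so a 12-unit rise in y_{Largo} moves y_{Mesa} by −0.5 × 12 = −6. Mesa's best response falls — the actions are strategic substitutes.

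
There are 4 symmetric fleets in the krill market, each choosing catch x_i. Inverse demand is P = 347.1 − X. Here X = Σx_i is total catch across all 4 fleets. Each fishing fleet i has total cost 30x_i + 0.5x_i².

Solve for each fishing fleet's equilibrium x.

52.85

A representative fishing fleet's profit is π_i = x_i(347.1 − X) − 30x_i − 0.5x_i², with X = x_i + Σ_{j≠i} x_j.
First-order condition: 317.1 − 3x_i − Σ_{j≠i} x_j = 0.
With identical fishing fleets, set every x_j = x: then 317.1 − 3x − 3x = 0, i.e. x = 317.1/6 = 52.85.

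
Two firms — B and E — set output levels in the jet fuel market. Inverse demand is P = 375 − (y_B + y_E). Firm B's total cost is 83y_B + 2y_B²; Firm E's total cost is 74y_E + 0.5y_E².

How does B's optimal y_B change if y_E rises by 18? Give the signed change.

Firm B's profit: π = y_B(375 − (y_B + y_E)) − 83y_B − 2y_B².
∂π/∂y_B = 292 − 6y_B − y_E = 0, so y_B = 146/3 − (1/6)y_E.
The reaction-function slope is −1/6, so an 18-unit rise in y_E moves y_B by −1/6 × 18 = −3. B's best response falls — the actions are strategic substitutes.

-3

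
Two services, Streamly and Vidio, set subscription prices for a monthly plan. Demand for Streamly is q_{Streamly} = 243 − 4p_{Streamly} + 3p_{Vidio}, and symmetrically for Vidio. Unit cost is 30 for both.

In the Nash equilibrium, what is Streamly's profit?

7259.04

Streamly's profit: π = (p_{Streamly} − 30)(243 − 4p_{Streamly} + 3p_{Vidio}).
∂π/∂p_{Streamly} = 363 − 8p_{Streamly} + 3p_{Vidio} = 0 ⇒ p_{Streamly} = 45.375 + 0.375p_{Vidio}.
Setting p_{Streamly} = p_{Vidio} in the reaction function: p_{Streamly} = 45.375 + 0.375p_{Streamly}, so p_{Streamly} = 45.375 / 0.625 = 72.6.
q_{Streamly} = 243 − 4·72.6 + 3·72.6 = 170.4.
Profit = (72.6 − 30)·170.4 = 7259.04.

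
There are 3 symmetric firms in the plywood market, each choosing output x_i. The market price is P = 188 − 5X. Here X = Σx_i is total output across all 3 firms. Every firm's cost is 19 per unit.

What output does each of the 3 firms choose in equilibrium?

8.45

A representative firm's profit is π_i = x_i(188 − 5X) − 19x_i, with X = x_i + Σ_{j≠i} x_j.
First-order condition: 169 − 10x_i − 5Σ_{j≠i} x_j = 0.
In a symmetric equilibrium every firm chooses the same x, so Σ_{j≠i} x_j = 2x. The condition becomes 169 − 20x = 0, giving x = 169/20 = 8.45.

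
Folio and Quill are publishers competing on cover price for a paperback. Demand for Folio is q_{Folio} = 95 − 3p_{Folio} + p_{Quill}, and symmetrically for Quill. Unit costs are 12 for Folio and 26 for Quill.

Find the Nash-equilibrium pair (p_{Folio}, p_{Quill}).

Folio's profit: π = (p_{Folio} − 12)(95 − 3p_{Folio} + p_{Quill}).
∂π/∂p_{Folio} = 131 − 6p_{Folio} + p_{Quill} = 0 ⇒ p_{Folio} = 131/6 + (1/6)p_{Quill}.
Similarly p_{Quill} = 173/6 + (1/6)p_{Folio}.
Plugging p_{Quill} into Folio's best response: p_{Folio} = 131/6 + (1/6)(173/6 + (1/6)p_{Folio}) ⇒ (35/36)p_{Folio} = 959/36, so p_{Folio} = 27.4.
Then p_{Quill} = 173/6 + (1/6)·27.4 = 33.4.

27.4, 33.4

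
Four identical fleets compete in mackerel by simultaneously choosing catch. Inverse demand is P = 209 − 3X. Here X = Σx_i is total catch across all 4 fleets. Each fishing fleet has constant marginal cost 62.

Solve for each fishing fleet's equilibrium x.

9.8

A representative fishing fleet's profit is π_i = x_i(209 − 3X) − 62x_i, with X = x_i + Σ_{j≠i} x_j.
First-order condition: 147 − 6x_i − 3Σ_{j≠i} x_j = 0.
In a symmetric equilibrium every fishing fleet chooses the same x, so Σ_{j≠i} x_j = 3x. The condition becomes 147 − 15x = 0, giving x = 147/15 = 9.8.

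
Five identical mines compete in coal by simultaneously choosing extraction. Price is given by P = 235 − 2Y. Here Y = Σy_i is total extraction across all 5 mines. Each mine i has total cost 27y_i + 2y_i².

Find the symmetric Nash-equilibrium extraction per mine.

A representative mine's profit is π_i = y_i(235 − 2Y) − 27y_i − 2y_i², with Y = y_i + Σ_{j≠i} y_j.
First-order condition: 208 − 8y_i − 2Σ_{j≠i} y_j = 0.
Imposing symmetry (y_j = y for all j) turns Σ_{j≠i} y_j into 4y, so 208 = 16y and y = 13.

13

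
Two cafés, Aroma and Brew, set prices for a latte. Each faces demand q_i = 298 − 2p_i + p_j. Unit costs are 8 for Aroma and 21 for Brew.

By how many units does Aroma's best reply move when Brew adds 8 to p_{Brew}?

Aroma's profit: π = (p_{Aroma} − 8)(298 − 2p_{Aroma} + p_{Brew}).
∂π/∂p_{Aroma} = 314 − 4p_{Aroma} + p_{Brew} = 0 ⇒ p_{Aroma} = 78.5 + 0.25p_{Brew}.
The reaction-function slope is 0.25, so an 8-unit rise in p_{Brew} moves p_{Aroma} by 0.25 × 8 = 2. Aroma's best response rises — the actions are strategic complements.

2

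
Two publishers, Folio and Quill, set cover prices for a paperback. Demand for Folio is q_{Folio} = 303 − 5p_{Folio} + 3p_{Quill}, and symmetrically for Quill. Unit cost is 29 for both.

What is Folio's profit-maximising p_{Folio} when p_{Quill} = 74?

67

Folio's profit: π = (p_{Folio} − 29)(303 − 5p_{Folio} + 3p_{Quill}).
∂π/∂p_{Folio} = 448 − 10p_{Folio} + 3p_{Quill} = 0 ⇒ p_{Folio} = 44.8 + 0.3p_{Quill}.
At p_{Quill} = 74: p_{Folio} = 44.8 + 0.3·74 = 67.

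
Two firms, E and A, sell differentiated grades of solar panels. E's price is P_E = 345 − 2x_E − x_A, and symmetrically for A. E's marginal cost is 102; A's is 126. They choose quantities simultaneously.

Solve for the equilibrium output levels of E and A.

50.2, 42.2

Firm E's profit: π = x_E(345 − 2x_E − x_A) − 102x_E.
∂π/∂x_E = 243 − 4x_E − x_A = 0 ⇒ x_E = 60.75 − 0.25x_A.
Similarly x_A = 54.75 − 0.25x_E.
Substituting the second reaction function into the first: x_E = 60.75 − 0.25(54.75 − 0.25x_E), which gives 0.9375x_E = 47.0625 ⇒ x_E = 50.2.
Then x_A = 54.75 − 0.25·50.2 = 42.2.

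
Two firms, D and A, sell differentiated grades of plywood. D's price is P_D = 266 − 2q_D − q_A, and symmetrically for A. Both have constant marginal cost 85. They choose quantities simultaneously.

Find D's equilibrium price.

Firm D's profit: π = q_D(266 − 2q_D − q_A) − 85q_D.
∂π/∂q_D = 181 − 4q_D − q_A = 0 ⇒ q_D = 45.25 − 0.25q_A.
The game is symmetric, so in equilibrium q_A = q_D: the reaction function gives 1.25q_D = 45.25, hence q_D = 36.2.
P_D = 266 − 2·36.2 − 36.2 = 157.4.

157.4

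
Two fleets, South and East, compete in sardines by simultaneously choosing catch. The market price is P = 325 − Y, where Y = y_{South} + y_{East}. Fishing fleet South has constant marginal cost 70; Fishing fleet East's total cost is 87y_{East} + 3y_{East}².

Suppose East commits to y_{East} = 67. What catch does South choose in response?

Fishing fleet South's profit: π = y_{South}(325 − (y_{South} + y_{East})) − 70y_{South}.
∂π/∂y_{South} = 255 − 2y_{South} − y_{East} = 0, so y_{South} = 127.5 − 0.5y_{East}.
At y_{East} = 67: y_{South} = 127.5 − 0.5·67 = 94.

94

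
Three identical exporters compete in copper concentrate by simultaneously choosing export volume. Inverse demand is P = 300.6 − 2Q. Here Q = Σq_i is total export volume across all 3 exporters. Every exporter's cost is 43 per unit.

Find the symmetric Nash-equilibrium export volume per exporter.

A representative exporter's profit is π_i = q_i(300.6 − 2Q) − 43q_i, with Q = q_i + Σ_{j≠i} q_j.
First-order condition: 257.6 − 4q_i − 2Σ_{j≠i} q_j = 0.
With identical exporters, set every q_j = q: then 257.6 − 4q − 4q = 0, i.e. q = 257.6/8 = 32.2.

32.2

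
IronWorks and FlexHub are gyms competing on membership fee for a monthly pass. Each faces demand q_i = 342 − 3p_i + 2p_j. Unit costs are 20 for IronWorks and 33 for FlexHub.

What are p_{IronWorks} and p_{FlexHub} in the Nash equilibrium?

IronWorks's profit: π = (p_{IronWorks} − 20)(342 − 3p_{IronWorks} + 2p_{FlexHub}).
∂π/∂p_{IronWorks} = 402 − 6p_{IronWorks} + 2p_{FlexHub} = 0 ⇒ p_{IronWorks} = 67 + (1/3)p_{FlexHub}.
Similarly p_{FlexHub} = 73.5 + (1/3)p_{IronWorks}.
Solving the two reaction functions simultaneously: (1 − (1/3)(1/3))p_{IronWorks} = 67 + (1/3)·73.5, so (8/9)p_{IronWorks} = 91.5 and p_{IronWorks} = 102.9375.
Then p_{FlexHub} = 73.5 + (1/3)·102.9375 = 107.8125.

102.9375, 107.8125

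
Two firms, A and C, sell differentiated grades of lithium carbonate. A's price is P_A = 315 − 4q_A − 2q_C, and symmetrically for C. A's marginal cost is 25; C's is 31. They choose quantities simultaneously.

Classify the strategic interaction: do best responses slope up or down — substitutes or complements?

Firm A's profit: π = q_A(315 − 4q_A − 2q_C) − 25q_A.
∂π/∂q_A = 290 − 8q_A − 2q_C = 0 ⇒ q_A = 36.25 − 0.25q_C.
The best-response slope dq_A/dq_C = −0.25 < 0: the reaction function is downward-sloping, so the choices are strategic substitutes.

strategic substitutes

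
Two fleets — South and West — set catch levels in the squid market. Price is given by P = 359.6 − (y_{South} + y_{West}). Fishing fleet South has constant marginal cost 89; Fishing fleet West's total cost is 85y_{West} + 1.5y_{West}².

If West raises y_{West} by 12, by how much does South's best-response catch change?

-6

Fishing fleet South's profit: π = y_{South}(359.6 − (y_{South} + y_{West})) − 89y_{South}.
∂π/∂y_{South} = 270.6 − 2y_{South} − y_{West} = 0, so y_{South} = 135.3 − 0.5y_{West}.
The reaction-function slope is −0.5, so a 12-unit rise in y_{West} moves y_{South} by −0.5 × 12 = −6. South's best response falls — the actions are strategic substitutes.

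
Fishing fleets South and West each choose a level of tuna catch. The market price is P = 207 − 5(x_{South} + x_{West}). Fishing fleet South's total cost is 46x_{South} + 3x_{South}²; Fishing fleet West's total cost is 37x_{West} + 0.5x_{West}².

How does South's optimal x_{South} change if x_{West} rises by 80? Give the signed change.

-25

Fishing fleet South's profit: π = x_{South}(207 − 5(x_{South} + x_{West})) − 46x_{South} − 3x_{South}².
∂π/∂x_{South} = 161 − 16x_{South} − 5x_{West} = 0, so x_{South} = 10.0625 − 0.3125x_{West}.
The reaction-function slope is −0.3125, so an 80-unit rise in x_{West} moves x_{South} by −0.3125 × 80 = −25. South's best response falls — the actions are strategic substitutes.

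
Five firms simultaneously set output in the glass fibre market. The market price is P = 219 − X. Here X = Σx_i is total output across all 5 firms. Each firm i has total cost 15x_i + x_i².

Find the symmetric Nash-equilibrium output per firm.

A representative firm's profit is π_i = x_i(219 − X) − 15x_i − x_i², with X = x_i + Σ_{j≠i} x_j.
First-order condition: 204 − 4x_i − Σ_{j≠i} x_j = 0.
Imposing symmetry (x_j = x for all j) turns Σ_{j≠i} x_j into 4x, so 204 = 8x and x = 25.5.

25.5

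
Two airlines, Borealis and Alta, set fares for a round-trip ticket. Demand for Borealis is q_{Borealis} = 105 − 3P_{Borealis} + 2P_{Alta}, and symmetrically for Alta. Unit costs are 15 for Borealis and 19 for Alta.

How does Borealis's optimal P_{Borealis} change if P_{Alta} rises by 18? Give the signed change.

6

Borealis's profit: π = (P_{Borealis} − 15)(105 − 3P_{Borealis} + 2P_{Alta}).
∂π/∂P_{Borealis} = 150 − 6P_{Borealis} + 2P_{Alta} = 0 ⇒ P_{Borealis} = 25 + (1/3)P_{Alta}.
The reaction-function slope is 1/3, so an 18-unit rise in P_{Alta} moves P_{Borealis} by 1/3 × 18 = 6. Borealis's best response rises — the actions are strategic complements.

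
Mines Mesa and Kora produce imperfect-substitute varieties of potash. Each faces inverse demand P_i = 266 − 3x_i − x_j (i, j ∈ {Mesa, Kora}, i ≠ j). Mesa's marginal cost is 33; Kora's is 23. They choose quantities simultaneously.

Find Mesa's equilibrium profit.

Mine Mesa's profit: π = x_{Mesa}(266 − 3x_{Mesa} − x_{Kora}) − 33x_{Mesa}.
∂π/∂x_{Mesa} = 233 − 6x_{Mesa} − x_{Kora} = 0 ⇒ x_{Mesa} = 233/6 − (1/6)x_{Kora}.
Similarly x_{Kora} = 40.5 − (1/6)x_{Mesa}.
Solving the two reaction functions simultaneously: (1 − (−1/6)(−1/6))x_{Mesa} = 233/6 − (1/6)·40.5, so (35/36)x_{Mesa} = 385/12 and x_{Mesa} = 33.
Then x_{Kora} = 40.5 − (1/6)·33 = 35.
P_{Mesa} = 266 − 3·33 − 35 = 132.
Profit = (132 − 33)·33 = 3267.

3267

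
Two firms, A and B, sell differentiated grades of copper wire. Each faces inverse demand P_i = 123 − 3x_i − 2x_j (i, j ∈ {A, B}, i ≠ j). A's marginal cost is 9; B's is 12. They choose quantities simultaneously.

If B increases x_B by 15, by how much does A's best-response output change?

Firm A's profit: π = x_A(123 − 3x_A − 2x_B) − 9x_A.
∂π/∂x_A = 114 − 6x_A − 2x_B = 0 ⇒ x_A = 19 − (1/3)x_B.
The reaction-function slope is −1/3, so a 15-unit rise in x_B moves x_A by −1/3 × 15 = −5. A's best response falls — the actions are strategic substitutes.

-5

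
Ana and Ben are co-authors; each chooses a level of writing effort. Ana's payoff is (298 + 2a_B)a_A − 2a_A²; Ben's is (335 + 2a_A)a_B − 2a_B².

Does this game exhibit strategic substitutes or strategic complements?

Expanding Ana's payoff: 298a_A + 2a_Ba_A − 2a_A².
∂π/∂a_A = 298 + 2a_B − 4a_A = 0, so a_A = 74.5 + 0.5a_B.
The best-response slope da_A/da_B = 0.5 > 0: the reaction function is upward-sloping, so the choices are strategic complements.

strategic complements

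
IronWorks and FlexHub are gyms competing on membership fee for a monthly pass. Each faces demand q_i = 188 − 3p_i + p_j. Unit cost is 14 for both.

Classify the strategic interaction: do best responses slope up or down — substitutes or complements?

IronWorks's profit: π = (p_{IronWorks} − 14)(188 − 3p_{IronWorks} + p_{FlexHub}).
∂π/∂p_{IronWorks} = 230 − 6p_{IronWorks} + p_{FlexHub} = 0 ⇒ p_{IronWorks} = 115/3 + (1/6)p_{FlexHub}.
The best-response slope dp_{IronWorks}/dp_{FlexHub} = 1/6 > 0: the reaction function is upward-sloping, so the choices are strategic complements.

strategic complements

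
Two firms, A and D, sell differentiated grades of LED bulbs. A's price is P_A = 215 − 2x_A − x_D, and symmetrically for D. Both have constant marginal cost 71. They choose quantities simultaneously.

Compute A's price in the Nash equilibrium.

Firm A's profit: π = x_A(215 − 2x_A − x_D) − 71x_A.
∂π/∂x_A = 144 − 4x_A − x_D = 0 ⇒ x_A = 36 − 0.25x_D.
Setting x_A = x_D in the reaction function: x_A = 36 − 0.25x_A, so x_A = 36 / 1.25 = 28.8.
P_A = 215 − 2·28.8 − 28.8 = 128.6.

128.6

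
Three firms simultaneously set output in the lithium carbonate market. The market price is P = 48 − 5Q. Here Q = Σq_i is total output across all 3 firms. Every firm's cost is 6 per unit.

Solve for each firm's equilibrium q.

2.1

A representative firm's profit is π_i = q_i(48 − 5Q) − 6q_i, with Q = q_i + Σ_{j≠i} q_j.
First-order condition: 42 − 10q_i − 5Σ_{j≠i} q_j = 0.
In a symmetric equilibrium every firm chooses the same q, so Σ_{j≠i} q_j = 2q. The condition becomes 42 − 20q = 0, giving q = 42/20 = 2.1.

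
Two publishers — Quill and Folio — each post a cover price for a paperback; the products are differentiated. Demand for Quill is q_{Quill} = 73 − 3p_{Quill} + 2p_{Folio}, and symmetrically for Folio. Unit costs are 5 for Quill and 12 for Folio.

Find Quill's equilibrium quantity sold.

Quill's profit: π = (p_{Quill} − 5)(73 − 3p_{Quill} + 2p_{Folio}).
∂π/∂p_{Quill} = 88 − 6p_{Quill} + 2p_{Folio} = 0 ⇒ p_{Quill} = 44/3 + (1/3)p_{Folio}.
Similarly p_{Folio} = 109/6 + (1/3)p_{Quill}.
Plugging p_{Folio} into Quill's best response: p_{Quill} = 44/3 + (1/3)(109/6 + (1/3)p_{Quill}) ⇒ (8/9)p_{Quill} = 373/18, so p_{Quill} = 23.3125.
Then p_{Folio} = 109/6 + (1/3)·23.3125 = 25.9375.
q_{Quill} = 73 − 3·23.3125 + 2·25.9375 = 54.9375.

54.9375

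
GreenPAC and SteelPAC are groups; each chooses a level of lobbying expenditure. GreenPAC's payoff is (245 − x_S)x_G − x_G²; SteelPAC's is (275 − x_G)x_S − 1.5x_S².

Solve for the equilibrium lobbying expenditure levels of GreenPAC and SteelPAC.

92, 61

Expanding GreenPAC's payoff: 245x_G − x_Sx_G − x_G².
∂π/∂x_G = 245 − x_S − 2x_G = 0, so x_G = 122.5 − 0.5x_S.
Likewise for SteelPAC: x_S = 275/3 − (1/3)x_G.
Solving the two reaction functions simultaneously: (1 − (−0.5)(−1/3))x_G = 122.5 − 0.5·(275/3), so (5/6)x_G = 230/3 and x_G = 92.
Then x_S = 275/3 − (1/3)·92 = 61.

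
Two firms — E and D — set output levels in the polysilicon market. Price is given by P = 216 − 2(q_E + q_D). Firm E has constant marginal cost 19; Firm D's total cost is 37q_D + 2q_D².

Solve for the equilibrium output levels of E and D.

43.5, 11.5

Firm E's profit: π = q_E(216 − 2(q_E + q_D)) − 19q_E.
∂π/∂q_E = 197 − 4q_E − 2q_D = 0, so q_E = 49.25 − 0.5q_D.
For D: ∂π/∂q_D = 179 − 8q_D − 2q_E = 0 ⇒ q_D = 22.375 − 0.25q_E.
Plugging q_D into E's best response: q_E = 49.25 − 0.5(22.375 − 0.25q_E) ⇒ 0.875q_E = 38.0625, so q_E = 43.5.
Then q_D = 22.375 − 0.25·43.5 = 11.5.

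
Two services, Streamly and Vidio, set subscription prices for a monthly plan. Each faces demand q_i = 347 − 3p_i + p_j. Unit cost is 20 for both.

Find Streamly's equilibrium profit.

Streamly's profit: π = (p_{Streamly} − 20)(347 − 3p_{Streamly} + p_{Vidio}).
∂π/∂p_{Streamly} = 407 − 6p_{Streamly} + p_{Vidio} = 0 ⇒ p_{Streamly} = 407/6 + (1/6)p_{Vidio}.
By symmetry p_{Vidio} = p_{Streamly}; substituting into the reaction function, (5/6)p_{Streamly} = 407/6 and p_{Streamly} = 81.4.
q_{Streamly} = 347 − 3·81.4 + 81.4 = 184.2.
Profit = (81.4 − 20)·184.2 = 11309.88.

11309.88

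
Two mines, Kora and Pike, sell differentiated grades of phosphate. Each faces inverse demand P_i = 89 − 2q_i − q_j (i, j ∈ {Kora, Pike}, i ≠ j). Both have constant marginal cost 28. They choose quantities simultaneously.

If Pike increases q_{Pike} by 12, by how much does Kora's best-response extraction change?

-3

Mine Kora's profit: π = q_{Kora}(89 − 2q_{Kora} − q_{Pike}) − 28q_{Kora}.
∂π/∂q_{Kora} = 61 − 4q_{Kora} − q_{Pike} = 0 ⇒ q_{Kora} = 15.25 − 0.25q_{Pike}.
The reaction-function slope is −0.25, so a 12-unit rise in q_{Pike} moves q_{Kora} by −0.25 × 12 = −3. Kora's best response falls — the actions are strategic substitutes.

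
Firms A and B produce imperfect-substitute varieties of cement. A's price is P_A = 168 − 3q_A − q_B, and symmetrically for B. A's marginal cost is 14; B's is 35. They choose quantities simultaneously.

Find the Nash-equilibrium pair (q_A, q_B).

22.6, 18.4

Firm A's profit: π = q_A(168 − 3q_A − q_B) − 14q_A.
∂π/∂q_A = 154 − 6q_A − q_B = 0 ⇒ q_A = 77/3 − (1/6)q_B.
Similarly q_B = 133/6 − (1/6)q_A.
Plugging q_B into A's best response: q_A = 77/3 − (1/6)(133/6 − (1/6)q_A) ⇒ (35/36)q_A = 791/36, so q_A = 22.6.
Then q_B = 133/6 − (1/6)·22.6 = 18.4.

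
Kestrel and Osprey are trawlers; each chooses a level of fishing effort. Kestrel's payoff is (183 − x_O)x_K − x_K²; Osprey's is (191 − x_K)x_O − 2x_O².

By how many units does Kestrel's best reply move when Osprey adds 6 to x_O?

-3

Expanding Kestrel's payoff: 183x_K − x_Ox_K − x_K².
∂π/∂x_K = 183 − x_O − 2x_K = 0, so x_K = 91.5 − 0.5x_O.
The reaction-function slope is −0.5, so a 6-unit rise in x_O moves x_K by −0.5 × 6 = −3. Kestrel's best response falls — the actions are strategic substitutes.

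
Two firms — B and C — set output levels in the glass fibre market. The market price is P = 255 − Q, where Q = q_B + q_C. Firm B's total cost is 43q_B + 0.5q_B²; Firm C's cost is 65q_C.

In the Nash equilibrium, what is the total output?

Firm B's profit: π = q_B(255 − (q_B + q_C)) − 43q_B − 0.5q_B².
∂π/∂q_B = 212 − 3q_B − q_C = 0, so q_B = 212/3 − (1/3)q_C.
For C: ∂π/∂q_C = 190 − 2q_C − q_B = 0 ⇒ q_C = 95 − 0.5q_B.
Solving the two reaction functions simultaneously: (1 − (−1/3)(−0.5))q_B = 212/3 − (1/3)·95, so (5/6)q_B = 39 and q_B = 46.8.
Then q_C = 95 − 0.5·46.8 = 71.6.
Total output: 46.8 + 71.6 = 118.4.

118.4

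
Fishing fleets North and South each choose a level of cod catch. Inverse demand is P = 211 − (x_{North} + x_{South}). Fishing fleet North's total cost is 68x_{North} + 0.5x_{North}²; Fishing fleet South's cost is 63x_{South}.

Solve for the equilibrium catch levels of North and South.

27.6, 60.2

Fishing fleet North's profit: π = x_{North}(211 − (x_{North} + x_{South})) − 68x_{North} − 0.5x_{North}².
∂π/∂x_{North} = 143 − 3x_{North} − x_{South} = 0, so x_{North} = 143/3 − (1/3)x_{South}.
For South: ∂π/∂x_{South} = 148 − 2x_{South} − x_{North} = 0 ⇒ x_{South} = 74 − 0.5x_{North}.
Plugging x_{South} into North's best response: x_{North} = 143/3 − (1/3)(74 − 0.5x_{North}) ⇒ (5/6)x_{North} = 23, so x_{North} = 27.6.
Then x_{South} = 74 − 0.5·27.6 = 60.2.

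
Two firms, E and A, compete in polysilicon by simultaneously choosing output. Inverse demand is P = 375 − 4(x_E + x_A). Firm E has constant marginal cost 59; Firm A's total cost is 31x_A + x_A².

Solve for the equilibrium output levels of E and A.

Firm E's profit: π = x_E(375 − 4(x_E + x_A)) − 59x_E.
∂π/∂x_E = 316 − 8x_E − 4x_A = 0, so x_E = 39.5 − 0.5x_A.
For A: ∂π/∂x_A = 344 − 10x_A − 4x_E = 0 ⇒ x_A = 34.4 − 0.4x_E.
Substituting the second reaction function into the first: x_E = 39.5 − 0.5(34.4 − 0.4x_E), which gives 0.8x_E = 22.3 ⇒ x_E = 27.875.
Then x_A = 34.4 − 0.4·27.875 = 23.25.

27.875, 23.25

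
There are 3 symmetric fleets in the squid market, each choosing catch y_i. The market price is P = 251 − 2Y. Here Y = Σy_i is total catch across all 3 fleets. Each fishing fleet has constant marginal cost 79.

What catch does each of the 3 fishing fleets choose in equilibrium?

21.5

A representative fishing fleet's profit is π_i = y_i(251 − 2Y) − 79y_i, with Y = y_i + Σ_{j≠i} y_j.
First-order condition: 172 − 4y_i − 2Σ_{j≠i} y_j = 0.
In a symmetric equilibrium every fishing fleet chooses the same y, so Σ_{j≠i} y_j = 2y. The condition becomes 172 − 8y = 0, giving y = 172/8 = 21.5.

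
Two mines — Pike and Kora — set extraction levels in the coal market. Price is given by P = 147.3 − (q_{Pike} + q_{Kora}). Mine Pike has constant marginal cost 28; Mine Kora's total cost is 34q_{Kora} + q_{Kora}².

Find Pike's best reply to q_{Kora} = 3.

Mine Pike's profit: π = q_{Pike}(147.3 − (q_{Pike} + q_{Kora})) − 28q_{Pike}.
∂π/∂q_{Pike} = 119.3 − 2q_{Pike} − q_{Kora} = 0, so q_{Pike} = 59.65 − 0.5q_{Kora}.
At q_{Kora} = 3: q_{Pike} = 59.65 − 0.5·3 = 58.15.

58.15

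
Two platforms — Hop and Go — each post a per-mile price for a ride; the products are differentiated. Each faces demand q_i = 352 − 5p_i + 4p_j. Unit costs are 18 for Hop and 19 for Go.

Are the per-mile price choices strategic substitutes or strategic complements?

strategic complements

Hop's profit: π = (p_{Hop} − 18)(352 − 5p_{Hop} + 4p_{Go}).
∂π/∂p_{Hop} = 442 − 10p_{Hop} + 4p_{Go} = 0 ⇒ p_{Hop} = 44.2 + 0.4p_{Go}.
The best-response slope dp_{Hop}/dp_{Go} = 0.4 > 0: the reaction function is upward-sloping, so the choices are strategic complements.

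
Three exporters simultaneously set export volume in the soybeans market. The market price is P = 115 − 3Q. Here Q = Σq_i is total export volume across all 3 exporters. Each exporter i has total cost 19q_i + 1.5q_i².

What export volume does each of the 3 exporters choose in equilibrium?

6.4

A representative exporter's profit is π_i = q_i(115 − 3Q) − 19q_i − 1.5q_i², with Q = q_i + Σ_{j≠i} q_j.
First-order condition: 96 − 9q_i − 3Σ_{j≠i} q_j = 0.
In a symmetric equilibrium every exporter chooses the same q, so Σ_{j≠i} q_j = 2q. The condition becomes 96 − 15q = 0, giving q = 96/15 = 6.4.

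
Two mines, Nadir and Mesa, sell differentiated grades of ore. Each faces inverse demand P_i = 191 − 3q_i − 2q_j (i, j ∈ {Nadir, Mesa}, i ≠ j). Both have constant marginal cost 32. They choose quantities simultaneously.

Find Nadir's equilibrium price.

91.625

Mine Nadir's profit: π = q_{Nadir}(191 − 3q_{Nadir} − 2q_{Mesa}) − 32q_{Nadir}.
∂π/∂q_{Nadir} = 159 − 6q_{Nadir} − 2q_{Mesa} = 0 ⇒ q_{Nadir} = 26.5 − (1/3)q_{Mesa}.
The game is symmetric, so in equilibrium q_{Mesa} = q_{Nadir}: the reaction function gives (4/3)q_{Nadir} = 26.5, hence q_{Nadir} = 19.875.
P_{Nadir} = 191 − 3·19.875 − 2·19.875 = 91.625.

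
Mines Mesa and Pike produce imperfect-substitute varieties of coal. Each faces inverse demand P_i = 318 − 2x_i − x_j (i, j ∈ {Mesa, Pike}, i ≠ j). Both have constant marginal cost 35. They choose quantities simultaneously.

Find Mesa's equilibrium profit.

6407.12

Mine Mesa's profit: π = x_{Mesa}(318 − 2x_{Mesa} − x_{Pike}) − 35x_{Mesa}.
∂π/∂x_{Mesa} = 283 − 4x_{Mesa} − x_{Pike} = 0 ⇒ x_{Mesa} = 70.75 − 0.25x_{Pike}.
Setting x_{Mesa} = x_{Pike} in the reaction function: x_{Mesa} = 70.75 − 0.25x_{Mesa}, so x_{Mesa} = 70.75 / 1.25 = 56.6.
P_{Mesa} = 318 − 2·56.6 − 56.6 = 148.2.
Profit = (148.2 − 35)·56.6 = 6407.12.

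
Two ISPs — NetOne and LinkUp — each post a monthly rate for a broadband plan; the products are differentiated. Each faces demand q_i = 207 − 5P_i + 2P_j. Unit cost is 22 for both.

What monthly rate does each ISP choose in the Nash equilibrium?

NetOne's profit: π = (P_{NetOne} − 22)(207 − 5P_{NetOne} + 2P_{LinkUp}).
∂π/∂P_{NetOne} = 317 − 10P_{NetOne} + 2P_{LinkUp} = 0 ⇒ P_{NetOne} = 31.7 + 0.2P_{LinkUp}.
Setting P_{NetOne} = P_{LinkUp} in the reaction function: P_{NetOne} = 31.7 + 0.2P_{NetOne}, so P_{NetOne} = 31.7 / 0.8 = 39.625.

39.625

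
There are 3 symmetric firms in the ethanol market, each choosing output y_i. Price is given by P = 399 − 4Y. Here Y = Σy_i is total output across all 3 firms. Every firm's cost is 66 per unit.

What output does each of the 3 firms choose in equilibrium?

20.8125

A representative firm's profit is π_i = y_i(399 − 4Y) − 66y_i, with Y = y_i + Σ_{j≠i} y_j.
First-order condition: 333 − 8y_i − 4Σ_{j≠i} y_j = 0.
In a symmetric equilibrium every firm chooses the same y, so Σ_{j≠i} y_j = 2y. The condition becomes 333 − 16y = 0, giving y = 333/16 = 20.8125.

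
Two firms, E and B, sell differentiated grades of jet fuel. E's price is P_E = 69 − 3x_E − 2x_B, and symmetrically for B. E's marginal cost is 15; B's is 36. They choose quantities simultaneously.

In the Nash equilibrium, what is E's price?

Firm E's profit: π = x_E(69 − 3x_E − 2x_B) − 15x_E.
∂π/∂x_E = 54 − 6x_E − 2x_B = 0 ⇒ x_E = 9 − (1/3)x_B.
Similarly x_B = 5.5 − (1/3)x_E.
Plugging x_B into E's best response: x_E = 9 − (1/3)(5.5 − (1/3)x_E) ⇒ (8/9)x_E = 43/6, so x_E = 8.0625.
Then x_B = 5.5 − (1/3)·8.0625 = 2.8125.
P_E = 69 − 3·8.0625 − 2·2.8125 = 39.1875.

39.1875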